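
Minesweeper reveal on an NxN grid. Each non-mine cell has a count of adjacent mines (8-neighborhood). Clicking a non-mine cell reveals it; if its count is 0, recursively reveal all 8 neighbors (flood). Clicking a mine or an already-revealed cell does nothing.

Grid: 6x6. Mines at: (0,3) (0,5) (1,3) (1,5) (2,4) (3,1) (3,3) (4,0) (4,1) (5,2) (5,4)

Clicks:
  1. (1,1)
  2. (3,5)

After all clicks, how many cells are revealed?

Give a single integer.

Click 1 (1,1) count=0: revealed 9 new [(0,0) (0,1) (0,2) (1,0) (1,1) (1,2) (2,0) (2,1) (2,2)] -> total=9
Click 2 (3,5) count=1: revealed 1 new [(3,5)] -> total=10

Answer: 10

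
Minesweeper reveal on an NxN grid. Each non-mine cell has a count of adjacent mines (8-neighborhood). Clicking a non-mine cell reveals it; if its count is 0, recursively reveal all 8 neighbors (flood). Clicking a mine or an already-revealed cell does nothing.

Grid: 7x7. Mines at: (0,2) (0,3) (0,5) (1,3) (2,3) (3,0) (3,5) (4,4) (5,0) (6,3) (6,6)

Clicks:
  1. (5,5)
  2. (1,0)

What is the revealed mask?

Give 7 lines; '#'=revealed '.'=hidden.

Click 1 (5,5) count=2: revealed 1 new [(5,5)] -> total=1
Click 2 (1,0) count=0: revealed 6 new [(0,0) (0,1) (1,0) (1,1) (2,0) (2,1)] -> total=7

Answer: ##.....
##.....
##.....
.......
.......
.....#.
.......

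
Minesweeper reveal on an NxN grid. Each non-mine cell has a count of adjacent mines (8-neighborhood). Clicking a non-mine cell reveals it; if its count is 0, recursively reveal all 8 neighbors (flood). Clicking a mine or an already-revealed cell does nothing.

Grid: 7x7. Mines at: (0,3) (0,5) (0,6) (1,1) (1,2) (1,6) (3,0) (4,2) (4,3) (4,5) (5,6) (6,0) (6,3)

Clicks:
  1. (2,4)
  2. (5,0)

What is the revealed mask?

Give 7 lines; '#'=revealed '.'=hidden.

Click 1 (2,4) count=0: revealed 9 new [(1,3) (1,4) (1,5) (2,3) (2,4) (2,5) (3,3) (3,4) (3,5)] -> total=9
Click 2 (5,0) count=1: revealed 1 new [(5,0)] -> total=10

Answer: .......
...###.
...###.
...###.
.......
#......
.......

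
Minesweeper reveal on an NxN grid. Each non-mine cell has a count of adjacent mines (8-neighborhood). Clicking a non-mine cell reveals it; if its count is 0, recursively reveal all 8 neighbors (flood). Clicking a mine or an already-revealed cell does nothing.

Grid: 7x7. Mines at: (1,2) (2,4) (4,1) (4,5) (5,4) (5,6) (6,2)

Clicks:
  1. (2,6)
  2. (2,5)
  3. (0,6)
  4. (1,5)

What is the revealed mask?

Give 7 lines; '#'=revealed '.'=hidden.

Click 1 (2,6) count=0: revealed 12 new [(0,3) (0,4) (0,5) (0,6) (1,3) (1,4) (1,5) (1,6) (2,5) (2,6) (3,5) (3,6)] -> total=12
Click 2 (2,5) count=1: revealed 0 new [(none)] -> total=12
Click 3 (0,6) count=0: revealed 0 new [(none)] -> total=12
Click 4 (1,5) count=1: revealed 0 new [(none)] -> total=12

Answer: ...####
...####
.....##
.....##
.......
.......
.......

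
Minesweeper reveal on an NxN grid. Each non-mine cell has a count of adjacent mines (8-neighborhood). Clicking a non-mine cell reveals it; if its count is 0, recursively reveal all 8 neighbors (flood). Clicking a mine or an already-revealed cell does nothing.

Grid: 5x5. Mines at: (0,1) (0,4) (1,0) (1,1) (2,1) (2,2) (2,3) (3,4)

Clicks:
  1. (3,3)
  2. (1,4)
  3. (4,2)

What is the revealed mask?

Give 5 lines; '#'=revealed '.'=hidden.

Answer: .....
....#
.....
####.
####.

Derivation:
Click 1 (3,3) count=3: revealed 1 new [(3,3)] -> total=1
Click 2 (1,4) count=2: revealed 1 new [(1,4)] -> total=2
Click 3 (4,2) count=0: revealed 7 new [(3,0) (3,1) (3,2) (4,0) (4,1) (4,2) (4,3)] -> total=9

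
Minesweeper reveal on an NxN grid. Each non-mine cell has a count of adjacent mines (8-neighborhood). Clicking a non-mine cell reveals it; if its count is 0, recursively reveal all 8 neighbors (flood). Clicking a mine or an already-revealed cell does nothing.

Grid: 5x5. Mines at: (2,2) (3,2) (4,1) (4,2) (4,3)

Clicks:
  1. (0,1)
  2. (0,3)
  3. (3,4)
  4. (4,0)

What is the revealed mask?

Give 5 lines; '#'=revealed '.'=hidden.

Click 1 (0,1) count=0: revealed 18 new [(0,0) (0,1) (0,2) (0,3) (0,4) (1,0) (1,1) (1,2) (1,3) (1,4) (2,0) (2,1) (2,3) (2,4) (3,0) (3,1) (3,3) (3,4)] -> total=18
Click 2 (0,3) count=0: revealed 0 new [(none)] -> total=18
Click 3 (3,4) count=1: revealed 0 new [(none)] -> total=18
Click 4 (4,0) count=1: revealed 1 new [(4,0)] -> total=19

Answer: #####
#####
##.##
##.##
#....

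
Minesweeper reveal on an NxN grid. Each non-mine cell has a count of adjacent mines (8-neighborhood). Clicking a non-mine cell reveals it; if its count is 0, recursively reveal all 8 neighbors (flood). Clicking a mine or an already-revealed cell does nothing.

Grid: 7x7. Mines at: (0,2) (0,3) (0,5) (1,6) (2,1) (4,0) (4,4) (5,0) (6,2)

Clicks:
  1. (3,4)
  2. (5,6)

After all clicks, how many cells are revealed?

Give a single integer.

Answer: 15

Derivation:
Click 1 (3,4) count=1: revealed 1 new [(3,4)] -> total=1
Click 2 (5,6) count=0: revealed 14 new [(2,5) (2,6) (3,5) (3,6) (4,5) (4,6) (5,3) (5,4) (5,5) (5,6) (6,3) (6,4) (6,5) (6,6)] -> total=15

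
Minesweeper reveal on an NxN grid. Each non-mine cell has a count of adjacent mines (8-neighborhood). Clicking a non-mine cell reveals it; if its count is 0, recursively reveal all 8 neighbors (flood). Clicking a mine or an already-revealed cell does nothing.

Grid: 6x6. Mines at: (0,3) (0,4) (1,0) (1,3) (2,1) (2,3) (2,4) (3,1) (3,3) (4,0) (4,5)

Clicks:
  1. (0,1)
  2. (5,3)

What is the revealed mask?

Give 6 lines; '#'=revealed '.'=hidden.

Answer: .#....
......
......
......
.####.
.####.

Derivation:
Click 1 (0,1) count=1: revealed 1 new [(0,1)] -> total=1
Click 2 (5,3) count=0: revealed 8 new [(4,1) (4,2) (4,3) (4,4) (5,1) (5,2) (5,3) (5,4)] -> total=9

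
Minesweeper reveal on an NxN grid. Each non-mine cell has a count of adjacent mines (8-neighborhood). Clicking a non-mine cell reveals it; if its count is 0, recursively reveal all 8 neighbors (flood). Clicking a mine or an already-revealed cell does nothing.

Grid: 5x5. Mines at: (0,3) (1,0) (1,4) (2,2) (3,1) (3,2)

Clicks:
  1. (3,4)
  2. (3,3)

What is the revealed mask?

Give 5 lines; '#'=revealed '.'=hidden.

Answer: .....
.....
...##
...##
...##

Derivation:
Click 1 (3,4) count=0: revealed 6 new [(2,3) (2,4) (3,3) (3,4) (4,3) (4,4)] -> total=6
Click 2 (3,3) count=2: revealed 0 new [(none)] -> total=6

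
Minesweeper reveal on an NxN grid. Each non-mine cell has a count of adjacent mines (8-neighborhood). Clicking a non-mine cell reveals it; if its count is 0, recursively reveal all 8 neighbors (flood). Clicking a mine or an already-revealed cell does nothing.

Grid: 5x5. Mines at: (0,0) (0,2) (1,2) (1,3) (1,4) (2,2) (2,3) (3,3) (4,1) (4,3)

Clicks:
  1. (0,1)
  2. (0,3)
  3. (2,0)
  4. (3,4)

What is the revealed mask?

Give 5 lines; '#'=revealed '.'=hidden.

Click 1 (0,1) count=3: revealed 1 new [(0,1)] -> total=1
Click 2 (0,3) count=4: revealed 1 new [(0,3)] -> total=2
Click 3 (2,0) count=0: revealed 6 new [(1,0) (1,1) (2,0) (2,1) (3,0) (3,1)] -> total=8
Click 4 (3,4) count=3: revealed 1 new [(3,4)] -> total=9

Answer: .#.#.
##...
##...
##..#
.....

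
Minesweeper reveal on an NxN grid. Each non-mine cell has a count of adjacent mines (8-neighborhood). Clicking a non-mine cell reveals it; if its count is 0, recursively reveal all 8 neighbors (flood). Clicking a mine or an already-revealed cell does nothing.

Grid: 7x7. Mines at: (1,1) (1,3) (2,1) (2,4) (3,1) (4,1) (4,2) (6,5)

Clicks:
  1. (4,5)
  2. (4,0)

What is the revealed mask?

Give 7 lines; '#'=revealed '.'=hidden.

Click 1 (4,5) count=0: revealed 20 new [(0,4) (0,5) (0,6) (1,4) (1,5) (1,6) (2,5) (2,6) (3,3) (3,4) (3,5) (3,6) (4,3) (4,4) (4,5) (4,6) (5,3) (5,4) (5,5) (5,6)] -> total=20
Click 2 (4,0) count=2: revealed 1 new [(4,0)] -> total=21

Answer: ....###
....###
.....##
...####
#..####
...####
.......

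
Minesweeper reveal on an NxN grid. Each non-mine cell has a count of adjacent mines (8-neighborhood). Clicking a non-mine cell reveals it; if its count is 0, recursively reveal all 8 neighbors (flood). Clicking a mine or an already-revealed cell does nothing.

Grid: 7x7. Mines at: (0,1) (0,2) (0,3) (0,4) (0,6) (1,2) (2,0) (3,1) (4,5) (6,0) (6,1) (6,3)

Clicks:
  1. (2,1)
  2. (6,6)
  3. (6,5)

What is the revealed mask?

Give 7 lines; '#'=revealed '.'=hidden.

Click 1 (2,1) count=3: revealed 1 new [(2,1)] -> total=1
Click 2 (6,6) count=0: revealed 6 new [(5,4) (5,5) (5,6) (6,4) (6,5) (6,6)] -> total=7
Click 3 (6,5) count=0: revealed 0 new [(none)] -> total=7

Answer: .......
.......
.#.....
.......
.......
....###
....###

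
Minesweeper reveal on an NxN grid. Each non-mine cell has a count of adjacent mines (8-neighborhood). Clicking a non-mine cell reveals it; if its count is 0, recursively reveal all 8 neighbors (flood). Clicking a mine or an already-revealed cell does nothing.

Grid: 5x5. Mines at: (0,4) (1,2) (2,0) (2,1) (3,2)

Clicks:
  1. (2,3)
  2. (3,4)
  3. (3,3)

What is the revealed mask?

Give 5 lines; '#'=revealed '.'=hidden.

Click 1 (2,3) count=2: revealed 1 new [(2,3)] -> total=1
Click 2 (3,4) count=0: revealed 7 new [(1,3) (1,4) (2,4) (3,3) (3,4) (4,3) (4,4)] -> total=8
Click 3 (3,3) count=1: revealed 0 new [(none)] -> total=8

Answer: .....
...##
...##
...##
...##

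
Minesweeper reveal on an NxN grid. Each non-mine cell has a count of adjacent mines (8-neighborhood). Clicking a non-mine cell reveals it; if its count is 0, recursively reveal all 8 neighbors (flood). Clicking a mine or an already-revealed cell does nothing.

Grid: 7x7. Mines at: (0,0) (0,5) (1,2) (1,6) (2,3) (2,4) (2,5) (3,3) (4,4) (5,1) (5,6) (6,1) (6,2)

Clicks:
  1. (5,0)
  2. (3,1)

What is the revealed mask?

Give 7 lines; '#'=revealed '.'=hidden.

Click 1 (5,0) count=2: revealed 1 new [(5,0)] -> total=1
Click 2 (3,1) count=0: revealed 11 new [(1,0) (1,1) (2,0) (2,1) (2,2) (3,0) (3,1) (3,2) (4,0) (4,1) (4,2)] -> total=12

Answer: .......
##.....
###....
###....
###....
#......
.......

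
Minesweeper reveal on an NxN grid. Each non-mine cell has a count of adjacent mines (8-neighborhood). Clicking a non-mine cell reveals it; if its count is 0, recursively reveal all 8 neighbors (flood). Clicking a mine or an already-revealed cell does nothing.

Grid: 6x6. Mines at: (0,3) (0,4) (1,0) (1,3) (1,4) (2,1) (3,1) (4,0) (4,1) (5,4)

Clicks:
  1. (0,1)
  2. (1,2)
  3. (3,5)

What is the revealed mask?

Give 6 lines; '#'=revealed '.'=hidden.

Click 1 (0,1) count=1: revealed 1 new [(0,1)] -> total=1
Click 2 (1,2) count=3: revealed 1 new [(1,2)] -> total=2
Click 3 (3,5) count=0: revealed 12 new [(2,2) (2,3) (2,4) (2,5) (3,2) (3,3) (3,4) (3,5) (4,2) (4,3) (4,4) (4,5)] -> total=14

Answer: .#....
..#...
..####
..####
..####
......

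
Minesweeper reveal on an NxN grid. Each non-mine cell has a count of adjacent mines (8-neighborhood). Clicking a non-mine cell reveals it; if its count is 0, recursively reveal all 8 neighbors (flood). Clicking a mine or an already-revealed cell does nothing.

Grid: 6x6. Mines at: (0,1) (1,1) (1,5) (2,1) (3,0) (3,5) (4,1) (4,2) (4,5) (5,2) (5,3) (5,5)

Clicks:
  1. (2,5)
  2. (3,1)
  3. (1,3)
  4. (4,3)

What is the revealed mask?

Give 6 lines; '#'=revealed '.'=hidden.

Click 1 (2,5) count=2: revealed 1 new [(2,5)] -> total=1
Click 2 (3,1) count=4: revealed 1 new [(3,1)] -> total=2
Click 3 (1,3) count=0: revealed 12 new [(0,2) (0,3) (0,4) (1,2) (1,3) (1,4) (2,2) (2,3) (2,4) (3,2) (3,3) (3,4)] -> total=14
Click 4 (4,3) count=3: revealed 1 new [(4,3)] -> total=15

Answer: ..###.
..###.
..####
.####.
...#..
......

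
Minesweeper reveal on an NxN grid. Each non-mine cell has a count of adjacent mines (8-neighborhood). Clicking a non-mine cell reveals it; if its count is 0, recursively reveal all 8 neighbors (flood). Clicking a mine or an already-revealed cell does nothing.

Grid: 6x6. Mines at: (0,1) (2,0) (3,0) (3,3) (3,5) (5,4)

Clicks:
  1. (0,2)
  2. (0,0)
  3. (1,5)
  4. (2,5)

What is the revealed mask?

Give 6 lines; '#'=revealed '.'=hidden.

Answer: #.####
..####
..####
......
......
......

Derivation:
Click 1 (0,2) count=1: revealed 1 new [(0,2)] -> total=1
Click 2 (0,0) count=1: revealed 1 new [(0,0)] -> total=2
Click 3 (1,5) count=0: revealed 11 new [(0,3) (0,4) (0,5) (1,2) (1,3) (1,4) (1,5) (2,2) (2,3) (2,4) (2,5)] -> total=13
Click 4 (2,5) count=1: revealed 0 new [(none)] -> total=13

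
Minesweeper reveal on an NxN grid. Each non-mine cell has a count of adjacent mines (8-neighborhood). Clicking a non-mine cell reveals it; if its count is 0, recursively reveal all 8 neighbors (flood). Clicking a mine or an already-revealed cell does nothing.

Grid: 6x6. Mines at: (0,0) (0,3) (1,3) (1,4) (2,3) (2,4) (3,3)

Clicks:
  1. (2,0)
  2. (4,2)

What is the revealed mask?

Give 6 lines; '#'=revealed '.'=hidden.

Click 1 (2,0) count=0: revealed 23 new [(1,0) (1,1) (1,2) (2,0) (2,1) (2,2) (3,0) (3,1) (3,2) (3,4) (3,5) (4,0) (4,1) (4,2) (4,3) (4,4) (4,5) (5,0) (5,1) (5,2) (5,3) (5,4) (5,5)] -> total=23
Click 2 (4,2) count=1: revealed 0 new [(none)] -> total=23

Answer: ......
###...
###...
###.##
######
######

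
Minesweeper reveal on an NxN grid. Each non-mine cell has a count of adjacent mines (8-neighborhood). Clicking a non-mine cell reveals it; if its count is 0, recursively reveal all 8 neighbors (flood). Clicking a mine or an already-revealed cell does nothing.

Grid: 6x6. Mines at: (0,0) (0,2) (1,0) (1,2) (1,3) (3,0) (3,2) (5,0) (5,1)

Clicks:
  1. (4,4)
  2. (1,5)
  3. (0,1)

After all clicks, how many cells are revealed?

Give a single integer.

Click 1 (4,4) count=0: revealed 18 new [(0,4) (0,5) (1,4) (1,5) (2,3) (2,4) (2,5) (3,3) (3,4) (3,5) (4,2) (4,3) (4,4) (4,5) (5,2) (5,3) (5,4) (5,5)] -> total=18
Click 2 (1,5) count=0: revealed 0 new [(none)] -> total=18
Click 3 (0,1) count=4: revealed 1 new [(0,1)] -> total=19

Answer: 19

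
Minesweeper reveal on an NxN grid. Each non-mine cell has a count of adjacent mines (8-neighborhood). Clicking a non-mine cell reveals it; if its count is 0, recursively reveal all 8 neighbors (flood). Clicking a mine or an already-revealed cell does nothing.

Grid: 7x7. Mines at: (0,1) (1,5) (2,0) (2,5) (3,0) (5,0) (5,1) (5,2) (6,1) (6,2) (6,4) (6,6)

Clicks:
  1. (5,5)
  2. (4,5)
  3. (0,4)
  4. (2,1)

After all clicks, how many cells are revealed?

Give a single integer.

Answer: 27

Derivation:
Click 1 (5,5) count=2: revealed 1 new [(5,5)] -> total=1
Click 2 (4,5) count=0: revealed 26 new [(0,2) (0,3) (0,4) (1,1) (1,2) (1,3) (1,4) (2,1) (2,2) (2,3) (2,4) (3,1) (3,2) (3,3) (3,4) (3,5) (3,6) (4,1) (4,2) (4,3) (4,4) (4,5) (4,6) (5,3) (5,4) (5,6)] -> total=27
Click 3 (0,4) count=1: revealed 0 new [(none)] -> total=27
Click 4 (2,1) count=2: revealed 0 new [(none)] -> total=27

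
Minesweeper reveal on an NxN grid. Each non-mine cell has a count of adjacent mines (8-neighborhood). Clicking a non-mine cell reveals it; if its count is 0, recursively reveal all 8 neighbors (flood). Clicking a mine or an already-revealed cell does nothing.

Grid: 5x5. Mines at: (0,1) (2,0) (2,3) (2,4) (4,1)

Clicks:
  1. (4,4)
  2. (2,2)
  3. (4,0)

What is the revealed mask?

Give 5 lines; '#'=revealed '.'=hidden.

Click 1 (4,4) count=0: revealed 6 new [(3,2) (3,3) (3,4) (4,2) (4,3) (4,4)] -> total=6
Click 2 (2,2) count=1: revealed 1 new [(2,2)] -> total=7
Click 3 (4,0) count=1: revealed 1 new [(4,0)] -> total=8

Answer: .....
.....
..#..
..###
#.###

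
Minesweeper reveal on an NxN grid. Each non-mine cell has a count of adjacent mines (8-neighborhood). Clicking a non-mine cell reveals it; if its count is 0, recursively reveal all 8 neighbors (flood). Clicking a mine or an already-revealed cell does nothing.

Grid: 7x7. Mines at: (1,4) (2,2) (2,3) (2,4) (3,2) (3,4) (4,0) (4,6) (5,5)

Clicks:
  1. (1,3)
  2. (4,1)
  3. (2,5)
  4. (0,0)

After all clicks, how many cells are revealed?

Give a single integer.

Answer: 14

Derivation:
Click 1 (1,3) count=4: revealed 1 new [(1,3)] -> total=1
Click 2 (4,1) count=2: revealed 1 new [(4,1)] -> total=2
Click 3 (2,5) count=3: revealed 1 new [(2,5)] -> total=3
Click 4 (0,0) count=0: revealed 11 new [(0,0) (0,1) (0,2) (0,3) (1,0) (1,1) (1,2) (2,0) (2,1) (3,0) (3,1)] -> total=14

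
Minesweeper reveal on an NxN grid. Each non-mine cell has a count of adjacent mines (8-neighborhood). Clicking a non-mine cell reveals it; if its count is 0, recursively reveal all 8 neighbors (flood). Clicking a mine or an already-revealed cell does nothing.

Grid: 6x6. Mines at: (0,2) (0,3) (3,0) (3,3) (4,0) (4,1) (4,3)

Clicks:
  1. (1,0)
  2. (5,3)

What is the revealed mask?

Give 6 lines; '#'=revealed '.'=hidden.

Answer: ##....
##....
##....
......
......
...#..

Derivation:
Click 1 (1,0) count=0: revealed 6 new [(0,0) (0,1) (1,0) (1,1) (2,0) (2,1)] -> total=6
Click 2 (5,3) count=1: revealed 1 new [(5,3)] -> total=7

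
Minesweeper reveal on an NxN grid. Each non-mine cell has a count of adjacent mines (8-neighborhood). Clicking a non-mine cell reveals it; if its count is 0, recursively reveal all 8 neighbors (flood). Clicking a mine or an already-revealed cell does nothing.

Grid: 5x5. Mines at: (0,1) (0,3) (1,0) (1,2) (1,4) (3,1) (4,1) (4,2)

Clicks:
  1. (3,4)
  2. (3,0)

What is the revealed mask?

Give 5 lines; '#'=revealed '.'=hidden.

Click 1 (3,4) count=0: revealed 6 new [(2,3) (2,4) (3,3) (3,4) (4,3) (4,4)] -> total=6
Click 2 (3,0) count=2: revealed 1 new [(3,0)] -> total=7

Answer: .....
.....
...##
#..##
...##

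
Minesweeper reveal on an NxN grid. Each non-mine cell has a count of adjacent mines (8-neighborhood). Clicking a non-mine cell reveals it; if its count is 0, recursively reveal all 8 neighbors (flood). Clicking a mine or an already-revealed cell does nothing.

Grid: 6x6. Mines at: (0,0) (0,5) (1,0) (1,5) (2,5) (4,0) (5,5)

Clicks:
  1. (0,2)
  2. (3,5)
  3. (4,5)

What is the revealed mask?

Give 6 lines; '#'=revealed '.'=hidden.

Answer: .####.
.####.
.####.
.#####
.#####
.####.

Derivation:
Click 1 (0,2) count=0: revealed 24 new [(0,1) (0,2) (0,3) (0,4) (1,1) (1,2) (1,3) (1,4) (2,1) (2,2) (2,3) (2,4) (3,1) (3,2) (3,3) (3,4) (4,1) (4,2) (4,3) (4,4) (5,1) (5,2) (5,3) (5,4)] -> total=24
Click 2 (3,5) count=1: revealed 1 new [(3,5)] -> total=25
Click 3 (4,5) count=1: revealed 1 new [(4,5)] -> total=26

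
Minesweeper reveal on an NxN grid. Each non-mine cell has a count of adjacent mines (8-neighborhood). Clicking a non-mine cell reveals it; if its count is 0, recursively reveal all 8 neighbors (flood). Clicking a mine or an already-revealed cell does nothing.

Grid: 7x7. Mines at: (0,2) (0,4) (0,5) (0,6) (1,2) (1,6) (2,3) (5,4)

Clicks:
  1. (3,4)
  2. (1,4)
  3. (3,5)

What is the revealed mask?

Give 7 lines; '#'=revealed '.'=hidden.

Answer: .......
....#..
....###
....###
....###
.....##
.....##

Derivation:
Click 1 (3,4) count=1: revealed 1 new [(3,4)] -> total=1
Click 2 (1,4) count=3: revealed 1 new [(1,4)] -> total=2
Click 3 (3,5) count=0: revealed 12 new [(2,4) (2,5) (2,6) (3,5) (3,6) (4,4) (4,5) (4,6) (5,5) (5,6) (6,5) (6,6)] -> total=14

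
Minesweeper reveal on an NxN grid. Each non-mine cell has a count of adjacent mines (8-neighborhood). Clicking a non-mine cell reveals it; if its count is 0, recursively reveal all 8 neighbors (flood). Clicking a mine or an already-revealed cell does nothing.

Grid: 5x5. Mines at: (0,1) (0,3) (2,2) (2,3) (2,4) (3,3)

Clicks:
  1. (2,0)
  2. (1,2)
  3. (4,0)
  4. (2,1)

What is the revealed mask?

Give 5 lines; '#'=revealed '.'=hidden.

Click 1 (2,0) count=0: revealed 10 new [(1,0) (1,1) (2,0) (2,1) (3,0) (3,1) (3,2) (4,0) (4,1) (4,2)] -> total=10
Click 2 (1,2) count=4: revealed 1 new [(1,2)] -> total=11
Click 3 (4,0) count=0: revealed 0 new [(none)] -> total=11
Click 4 (2,1) count=1: revealed 0 new [(none)] -> total=11

Answer: .....
###..
##...
###..
###..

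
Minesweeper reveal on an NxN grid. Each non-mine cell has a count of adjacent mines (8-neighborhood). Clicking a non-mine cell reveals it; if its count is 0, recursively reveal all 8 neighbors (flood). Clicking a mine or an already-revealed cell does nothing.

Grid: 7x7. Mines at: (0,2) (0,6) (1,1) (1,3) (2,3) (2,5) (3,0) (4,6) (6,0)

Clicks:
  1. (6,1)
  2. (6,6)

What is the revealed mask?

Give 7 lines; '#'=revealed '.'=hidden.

Click 1 (6,1) count=1: revealed 1 new [(6,1)] -> total=1
Click 2 (6,6) count=0: revealed 21 new [(3,1) (3,2) (3,3) (3,4) (3,5) (4,1) (4,2) (4,3) (4,4) (4,5) (5,1) (5,2) (5,3) (5,4) (5,5) (5,6) (6,2) (6,3) (6,4) (6,5) (6,6)] -> total=22

Answer: .......
.......
.......
.#####.
.#####.
.######
.######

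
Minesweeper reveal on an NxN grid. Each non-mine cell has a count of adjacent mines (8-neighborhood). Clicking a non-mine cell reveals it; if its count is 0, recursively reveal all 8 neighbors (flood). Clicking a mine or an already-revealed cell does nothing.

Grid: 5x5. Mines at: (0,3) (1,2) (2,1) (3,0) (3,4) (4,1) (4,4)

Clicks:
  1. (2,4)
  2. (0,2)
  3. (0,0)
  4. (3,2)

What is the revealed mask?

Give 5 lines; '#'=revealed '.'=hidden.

Click 1 (2,4) count=1: revealed 1 new [(2,4)] -> total=1
Click 2 (0,2) count=2: revealed 1 new [(0,2)] -> total=2
Click 3 (0,0) count=0: revealed 4 new [(0,0) (0,1) (1,0) (1,1)] -> total=6
Click 4 (3,2) count=2: revealed 1 new [(3,2)] -> total=7

Answer: ###..
##...
....#
..#..
.....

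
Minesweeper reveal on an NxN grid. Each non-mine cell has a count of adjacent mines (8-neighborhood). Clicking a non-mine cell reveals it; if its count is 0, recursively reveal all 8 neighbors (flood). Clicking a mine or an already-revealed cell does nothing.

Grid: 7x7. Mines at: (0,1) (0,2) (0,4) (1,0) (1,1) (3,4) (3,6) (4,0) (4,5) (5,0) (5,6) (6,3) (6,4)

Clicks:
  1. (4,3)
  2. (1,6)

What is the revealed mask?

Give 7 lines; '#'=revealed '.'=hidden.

Answer: .....##
.....##
.....##
.......
...#...
.......
.......

Derivation:
Click 1 (4,3) count=1: revealed 1 new [(4,3)] -> total=1
Click 2 (1,6) count=0: revealed 6 new [(0,5) (0,6) (1,5) (1,6) (2,5) (2,6)] -> total=7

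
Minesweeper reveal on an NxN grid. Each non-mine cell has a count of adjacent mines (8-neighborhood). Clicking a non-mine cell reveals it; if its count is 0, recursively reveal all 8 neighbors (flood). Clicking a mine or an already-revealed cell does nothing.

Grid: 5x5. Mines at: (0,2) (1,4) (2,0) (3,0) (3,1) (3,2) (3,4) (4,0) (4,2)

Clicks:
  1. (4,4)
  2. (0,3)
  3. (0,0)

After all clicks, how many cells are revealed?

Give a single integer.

Answer: 6

Derivation:
Click 1 (4,4) count=1: revealed 1 new [(4,4)] -> total=1
Click 2 (0,3) count=2: revealed 1 new [(0,3)] -> total=2
Click 3 (0,0) count=0: revealed 4 new [(0,0) (0,1) (1,0) (1,1)] -> total=6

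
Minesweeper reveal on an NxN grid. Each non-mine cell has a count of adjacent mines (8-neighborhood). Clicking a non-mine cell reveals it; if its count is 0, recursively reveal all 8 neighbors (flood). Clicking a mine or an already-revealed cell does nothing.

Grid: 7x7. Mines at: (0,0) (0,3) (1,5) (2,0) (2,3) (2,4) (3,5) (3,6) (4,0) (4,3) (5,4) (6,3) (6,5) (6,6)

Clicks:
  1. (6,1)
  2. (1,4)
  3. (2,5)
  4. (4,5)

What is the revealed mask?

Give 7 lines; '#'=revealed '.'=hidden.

Click 1 (6,1) count=0: revealed 6 new [(5,0) (5,1) (5,2) (6,0) (6,1) (6,2)] -> total=6
Click 2 (1,4) count=4: revealed 1 new [(1,4)] -> total=7
Click 3 (2,5) count=4: revealed 1 new [(2,5)] -> total=8
Click 4 (4,5) count=3: revealed 1 new [(4,5)] -> total=9

Answer: .......
....#..
.....#.
.......
.....#.
###....
###....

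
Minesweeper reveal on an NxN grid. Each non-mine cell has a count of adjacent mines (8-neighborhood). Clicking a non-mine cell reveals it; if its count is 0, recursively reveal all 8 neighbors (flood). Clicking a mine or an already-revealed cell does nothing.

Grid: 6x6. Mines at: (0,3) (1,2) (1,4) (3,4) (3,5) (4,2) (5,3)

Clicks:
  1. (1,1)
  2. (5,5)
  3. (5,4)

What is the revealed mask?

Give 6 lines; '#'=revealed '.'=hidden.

Click 1 (1,1) count=1: revealed 1 new [(1,1)] -> total=1
Click 2 (5,5) count=0: revealed 4 new [(4,4) (4,5) (5,4) (5,5)] -> total=5
Click 3 (5,4) count=1: revealed 0 new [(none)] -> total=5

Answer: ......
.#....
......
......
....##
....##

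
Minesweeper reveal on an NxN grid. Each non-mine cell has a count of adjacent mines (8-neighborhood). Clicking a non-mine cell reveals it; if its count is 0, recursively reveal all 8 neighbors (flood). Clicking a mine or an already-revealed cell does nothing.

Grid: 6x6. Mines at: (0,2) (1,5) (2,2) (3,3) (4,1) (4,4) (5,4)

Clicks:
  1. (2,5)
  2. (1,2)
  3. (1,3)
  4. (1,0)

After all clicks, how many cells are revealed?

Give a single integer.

Click 1 (2,5) count=1: revealed 1 new [(2,5)] -> total=1
Click 2 (1,2) count=2: revealed 1 new [(1,2)] -> total=2
Click 3 (1,3) count=2: revealed 1 new [(1,3)] -> total=3
Click 4 (1,0) count=0: revealed 8 new [(0,0) (0,1) (1,0) (1,1) (2,0) (2,1) (3,0) (3,1)] -> total=11

Answer: 11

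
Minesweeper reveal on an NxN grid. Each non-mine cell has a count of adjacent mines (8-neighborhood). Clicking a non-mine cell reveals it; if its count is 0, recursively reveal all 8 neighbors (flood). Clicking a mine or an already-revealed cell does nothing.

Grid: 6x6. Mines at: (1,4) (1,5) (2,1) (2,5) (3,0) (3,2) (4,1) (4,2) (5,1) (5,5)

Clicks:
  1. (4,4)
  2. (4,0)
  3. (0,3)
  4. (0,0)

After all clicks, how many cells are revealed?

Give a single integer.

Click 1 (4,4) count=1: revealed 1 new [(4,4)] -> total=1
Click 2 (4,0) count=3: revealed 1 new [(4,0)] -> total=2
Click 3 (0,3) count=1: revealed 1 new [(0,3)] -> total=3
Click 4 (0,0) count=0: revealed 7 new [(0,0) (0,1) (0,2) (1,0) (1,1) (1,2) (1,3)] -> total=10

Answer: 10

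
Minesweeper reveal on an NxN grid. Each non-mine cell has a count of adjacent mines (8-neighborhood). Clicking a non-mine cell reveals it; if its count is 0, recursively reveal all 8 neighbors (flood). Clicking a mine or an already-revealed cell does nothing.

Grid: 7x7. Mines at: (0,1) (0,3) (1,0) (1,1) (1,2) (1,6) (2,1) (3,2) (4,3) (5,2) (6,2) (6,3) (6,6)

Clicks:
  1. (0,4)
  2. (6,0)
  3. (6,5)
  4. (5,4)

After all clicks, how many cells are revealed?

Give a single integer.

Answer: 11

Derivation:
Click 1 (0,4) count=1: revealed 1 new [(0,4)] -> total=1
Click 2 (6,0) count=0: revealed 8 new [(3,0) (3,1) (4,0) (4,1) (5,0) (5,1) (6,0) (6,1)] -> total=9
Click 3 (6,5) count=1: revealed 1 new [(6,5)] -> total=10
Click 4 (5,4) count=2: revealed 1 new [(5,4)] -> total=11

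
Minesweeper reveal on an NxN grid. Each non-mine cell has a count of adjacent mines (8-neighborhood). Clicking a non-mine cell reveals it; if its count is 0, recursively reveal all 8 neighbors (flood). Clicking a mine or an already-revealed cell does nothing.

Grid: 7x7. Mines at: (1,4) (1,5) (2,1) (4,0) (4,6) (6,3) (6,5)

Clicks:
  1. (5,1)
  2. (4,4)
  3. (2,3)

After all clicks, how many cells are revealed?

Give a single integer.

Answer: 19

Derivation:
Click 1 (5,1) count=1: revealed 1 new [(5,1)] -> total=1
Click 2 (4,4) count=0: revealed 18 new [(2,2) (2,3) (2,4) (2,5) (3,1) (3,2) (3,3) (3,4) (3,5) (4,1) (4,2) (4,3) (4,4) (4,5) (5,2) (5,3) (5,4) (5,5)] -> total=19
Click 3 (2,3) count=1: revealed 0 new [(none)] -> total=19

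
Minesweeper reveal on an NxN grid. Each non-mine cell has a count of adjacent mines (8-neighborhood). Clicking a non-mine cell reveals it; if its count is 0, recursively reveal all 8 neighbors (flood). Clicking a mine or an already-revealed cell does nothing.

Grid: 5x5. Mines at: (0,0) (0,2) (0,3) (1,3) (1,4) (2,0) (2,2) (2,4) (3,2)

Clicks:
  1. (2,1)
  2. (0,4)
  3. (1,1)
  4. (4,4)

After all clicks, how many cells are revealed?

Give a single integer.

Answer: 7

Derivation:
Click 1 (2,1) count=3: revealed 1 new [(2,1)] -> total=1
Click 2 (0,4) count=3: revealed 1 new [(0,4)] -> total=2
Click 3 (1,1) count=4: revealed 1 new [(1,1)] -> total=3
Click 4 (4,4) count=0: revealed 4 new [(3,3) (3,4) (4,3) (4,4)] -> total=7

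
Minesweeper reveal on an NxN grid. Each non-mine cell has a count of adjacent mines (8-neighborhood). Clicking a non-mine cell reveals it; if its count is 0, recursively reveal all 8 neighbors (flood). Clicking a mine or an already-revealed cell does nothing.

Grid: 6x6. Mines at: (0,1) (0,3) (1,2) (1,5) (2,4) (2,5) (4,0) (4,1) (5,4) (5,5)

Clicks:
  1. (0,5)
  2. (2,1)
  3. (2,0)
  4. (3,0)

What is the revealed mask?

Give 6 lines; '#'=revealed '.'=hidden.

Answer: .....#
##....
##....
##....
......
......

Derivation:
Click 1 (0,5) count=1: revealed 1 new [(0,5)] -> total=1
Click 2 (2,1) count=1: revealed 1 new [(2,1)] -> total=2
Click 3 (2,0) count=0: revealed 5 new [(1,0) (1,1) (2,0) (3,0) (3,1)] -> total=7
Click 4 (3,0) count=2: revealed 0 new [(none)] -> total=7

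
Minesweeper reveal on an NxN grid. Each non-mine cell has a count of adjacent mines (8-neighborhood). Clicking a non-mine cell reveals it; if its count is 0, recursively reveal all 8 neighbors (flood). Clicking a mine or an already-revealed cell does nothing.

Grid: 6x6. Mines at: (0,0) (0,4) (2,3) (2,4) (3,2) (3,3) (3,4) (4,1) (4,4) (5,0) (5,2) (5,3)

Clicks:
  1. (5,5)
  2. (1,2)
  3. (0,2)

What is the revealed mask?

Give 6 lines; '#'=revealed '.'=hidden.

Click 1 (5,5) count=1: revealed 1 new [(5,5)] -> total=1
Click 2 (1,2) count=1: revealed 1 new [(1,2)] -> total=2
Click 3 (0,2) count=0: revealed 5 new [(0,1) (0,2) (0,3) (1,1) (1,3)] -> total=7

Answer: .###..
.###..
......
......
......
.....#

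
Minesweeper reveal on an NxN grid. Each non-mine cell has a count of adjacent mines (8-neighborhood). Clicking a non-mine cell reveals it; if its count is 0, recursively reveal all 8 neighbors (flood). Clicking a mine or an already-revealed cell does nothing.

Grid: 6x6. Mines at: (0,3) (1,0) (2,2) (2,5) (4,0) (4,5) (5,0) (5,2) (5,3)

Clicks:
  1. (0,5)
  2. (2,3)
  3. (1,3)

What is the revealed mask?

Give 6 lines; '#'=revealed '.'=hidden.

Answer: ....##
...###
...#..
......
......
......

Derivation:
Click 1 (0,5) count=0: revealed 4 new [(0,4) (0,5) (1,4) (1,5)] -> total=4
Click 2 (2,3) count=1: revealed 1 new [(2,3)] -> total=5
Click 3 (1,3) count=2: revealed 1 new [(1,3)] -> total=6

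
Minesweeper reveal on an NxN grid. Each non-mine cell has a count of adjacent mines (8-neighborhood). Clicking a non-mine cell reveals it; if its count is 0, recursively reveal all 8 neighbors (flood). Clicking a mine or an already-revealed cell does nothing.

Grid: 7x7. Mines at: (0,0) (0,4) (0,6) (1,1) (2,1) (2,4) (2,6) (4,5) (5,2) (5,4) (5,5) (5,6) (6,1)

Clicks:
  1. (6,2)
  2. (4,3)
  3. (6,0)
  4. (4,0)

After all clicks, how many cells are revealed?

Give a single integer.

Click 1 (6,2) count=2: revealed 1 new [(6,2)] -> total=1
Click 2 (4,3) count=2: revealed 1 new [(4,3)] -> total=2
Click 3 (6,0) count=1: revealed 1 new [(6,0)] -> total=3
Click 4 (4,0) count=0: revealed 6 new [(3,0) (3,1) (4,0) (4,1) (5,0) (5,1)] -> total=9

Answer: 9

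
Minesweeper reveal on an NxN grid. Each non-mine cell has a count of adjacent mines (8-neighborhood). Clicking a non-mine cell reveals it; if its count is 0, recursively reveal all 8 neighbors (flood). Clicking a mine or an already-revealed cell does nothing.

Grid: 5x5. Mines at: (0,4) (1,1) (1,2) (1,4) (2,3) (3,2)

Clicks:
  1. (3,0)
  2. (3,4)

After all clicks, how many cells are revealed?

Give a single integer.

Click 1 (3,0) count=0: revealed 6 new [(2,0) (2,1) (3,0) (3,1) (4,0) (4,1)] -> total=6
Click 2 (3,4) count=1: revealed 1 new [(3,4)] -> total=7

Answer: 7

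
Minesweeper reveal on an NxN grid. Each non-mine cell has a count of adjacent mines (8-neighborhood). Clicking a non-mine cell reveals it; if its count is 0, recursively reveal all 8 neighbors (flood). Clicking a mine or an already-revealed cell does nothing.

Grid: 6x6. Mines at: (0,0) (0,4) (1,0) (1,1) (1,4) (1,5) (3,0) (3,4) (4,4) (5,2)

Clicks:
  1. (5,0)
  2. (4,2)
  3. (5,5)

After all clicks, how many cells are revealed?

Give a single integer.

Click 1 (5,0) count=0: revealed 4 new [(4,0) (4,1) (5,0) (5,1)] -> total=4
Click 2 (4,2) count=1: revealed 1 new [(4,2)] -> total=5
Click 3 (5,5) count=1: revealed 1 new [(5,5)] -> total=6

Answer: 6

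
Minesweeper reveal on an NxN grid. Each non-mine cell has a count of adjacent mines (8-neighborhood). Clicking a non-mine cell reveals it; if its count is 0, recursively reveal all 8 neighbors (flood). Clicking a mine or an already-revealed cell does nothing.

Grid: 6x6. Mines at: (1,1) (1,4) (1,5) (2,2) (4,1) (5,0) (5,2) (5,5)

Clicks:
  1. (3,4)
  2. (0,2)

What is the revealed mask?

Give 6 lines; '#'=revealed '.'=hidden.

Click 1 (3,4) count=0: revealed 9 new [(2,3) (2,4) (2,5) (3,3) (3,4) (3,5) (4,3) (4,4) (4,5)] -> total=9
Click 2 (0,2) count=1: revealed 1 new [(0,2)] -> total=10

Answer: ..#...
......
...###
...###
...###
......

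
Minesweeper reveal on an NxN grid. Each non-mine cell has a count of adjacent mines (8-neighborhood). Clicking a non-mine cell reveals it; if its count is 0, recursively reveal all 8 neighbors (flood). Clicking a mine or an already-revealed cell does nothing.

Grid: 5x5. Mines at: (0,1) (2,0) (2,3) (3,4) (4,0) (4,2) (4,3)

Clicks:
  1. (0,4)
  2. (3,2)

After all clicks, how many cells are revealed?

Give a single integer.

Click 1 (0,4) count=0: revealed 6 new [(0,2) (0,3) (0,4) (1,2) (1,3) (1,4)] -> total=6
Click 2 (3,2) count=3: revealed 1 new [(3,2)] -> total=7

Answer: 7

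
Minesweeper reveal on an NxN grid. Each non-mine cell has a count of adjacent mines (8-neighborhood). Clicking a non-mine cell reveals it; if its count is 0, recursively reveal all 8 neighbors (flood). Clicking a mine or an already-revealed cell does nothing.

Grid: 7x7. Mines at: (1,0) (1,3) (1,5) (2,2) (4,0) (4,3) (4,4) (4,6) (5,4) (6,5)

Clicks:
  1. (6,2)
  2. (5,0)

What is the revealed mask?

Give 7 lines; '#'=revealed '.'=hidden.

Answer: .......
.......
.......
.......
.......
####...
####...

Derivation:
Click 1 (6,2) count=0: revealed 8 new [(5,0) (5,1) (5,2) (5,3) (6,0) (6,1) (6,2) (6,3)] -> total=8
Click 2 (5,0) count=1: revealed 0 new [(none)] -> total=8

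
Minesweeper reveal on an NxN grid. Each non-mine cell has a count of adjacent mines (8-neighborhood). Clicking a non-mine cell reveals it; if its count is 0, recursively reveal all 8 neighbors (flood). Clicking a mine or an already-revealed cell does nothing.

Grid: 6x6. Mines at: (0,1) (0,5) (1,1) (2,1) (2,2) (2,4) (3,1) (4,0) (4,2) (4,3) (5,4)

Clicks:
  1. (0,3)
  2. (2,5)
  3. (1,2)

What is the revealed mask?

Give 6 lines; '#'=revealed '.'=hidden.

Click 1 (0,3) count=0: revealed 6 new [(0,2) (0,3) (0,4) (1,2) (1,3) (1,4)] -> total=6
Click 2 (2,5) count=1: revealed 1 new [(2,5)] -> total=7
Click 3 (1,2) count=4: revealed 0 new [(none)] -> total=7

Answer: ..###.
..###.
.....#
......
......
......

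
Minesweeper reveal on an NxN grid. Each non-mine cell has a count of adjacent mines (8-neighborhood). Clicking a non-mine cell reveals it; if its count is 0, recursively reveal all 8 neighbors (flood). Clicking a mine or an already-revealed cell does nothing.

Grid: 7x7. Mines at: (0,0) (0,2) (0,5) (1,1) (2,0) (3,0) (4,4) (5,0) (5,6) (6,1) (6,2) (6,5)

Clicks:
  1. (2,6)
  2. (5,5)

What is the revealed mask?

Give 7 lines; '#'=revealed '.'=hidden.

Answer: .......
..#####
.######
.######
.###.##
.###.#.
.......

Derivation:
Click 1 (2,6) count=0: revealed 25 new [(1,2) (1,3) (1,4) (1,5) (1,6) (2,1) (2,2) (2,3) (2,4) (2,5) (2,6) (3,1) (3,2) (3,3) (3,4) (3,5) (3,6) (4,1) (4,2) (4,3) (4,5) (4,6) (5,1) (5,2) (5,3)] -> total=25
Click 2 (5,5) count=3: revealed 1 new [(5,5)] -> total=26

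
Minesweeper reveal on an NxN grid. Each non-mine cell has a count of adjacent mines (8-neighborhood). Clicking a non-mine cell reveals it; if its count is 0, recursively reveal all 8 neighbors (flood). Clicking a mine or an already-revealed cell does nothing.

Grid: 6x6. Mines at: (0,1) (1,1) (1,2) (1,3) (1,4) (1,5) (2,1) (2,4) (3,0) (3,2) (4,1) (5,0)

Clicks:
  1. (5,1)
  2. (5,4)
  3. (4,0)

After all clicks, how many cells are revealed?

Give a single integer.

Answer: 13

Derivation:
Click 1 (5,1) count=2: revealed 1 new [(5,1)] -> total=1
Click 2 (5,4) count=0: revealed 11 new [(3,3) (3,4) (3,5) (4,2) (4,3) (4,4) (4,5) (5,2) (5,3) (5,4) (5,5)] -> total=12
Click 3 (4,0) count=3: revealed 1 new [(4,0)] -> total=13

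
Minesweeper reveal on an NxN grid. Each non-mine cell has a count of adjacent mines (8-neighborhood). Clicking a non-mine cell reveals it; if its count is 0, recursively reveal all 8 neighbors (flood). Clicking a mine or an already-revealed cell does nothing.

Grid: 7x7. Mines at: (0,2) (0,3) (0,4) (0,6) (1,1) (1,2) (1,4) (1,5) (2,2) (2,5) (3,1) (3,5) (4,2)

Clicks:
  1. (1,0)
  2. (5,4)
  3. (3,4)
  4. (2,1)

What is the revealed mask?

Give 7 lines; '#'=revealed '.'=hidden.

Click 1 (1,0) count=1: revealed 1 new [(1,0)] -> total=1
Click 2 (5,4) count=0: revealed 20 new [(4,0) (4,1) (4,3) (4,4) (4,5) (4,6) (5,0) (5,1) (5,2) (5,3) (5,4) (5,5) (5,6) (6,0) (6,1) (6,2) (6,3) (6,4) (6,5) (6,6)] -> total=21
Click 3 (3,4) count=2: revealed 1 new [(3,4)] -> total=22
Click 4 (2,1) count=4: revealed 1 new [(2,1)] -> total=23

Answer: .......
#......
.#.....
....#..
##.####
#######
#######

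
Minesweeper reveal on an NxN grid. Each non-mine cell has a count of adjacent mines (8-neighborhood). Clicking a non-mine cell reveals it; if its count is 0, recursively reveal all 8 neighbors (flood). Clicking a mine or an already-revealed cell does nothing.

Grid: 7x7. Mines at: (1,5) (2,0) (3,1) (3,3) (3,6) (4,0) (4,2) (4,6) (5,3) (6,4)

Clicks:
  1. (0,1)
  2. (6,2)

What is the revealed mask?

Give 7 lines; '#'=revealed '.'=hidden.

Click 1 (0,1) count=0: revealed 14 new [(0,0) (0,1) (0,2) (0,3) (0,4) (1,0) (1,1) (1,2) (1,3) (1,4) (2,1) (2,2) (2,3) (2,4)] -> total=14
Click 2 (6,2) count=1: revealed 1 new [(6,2)] -> total=15

Answer: #####..
#####..
.####..
.......
.......
.......
..#....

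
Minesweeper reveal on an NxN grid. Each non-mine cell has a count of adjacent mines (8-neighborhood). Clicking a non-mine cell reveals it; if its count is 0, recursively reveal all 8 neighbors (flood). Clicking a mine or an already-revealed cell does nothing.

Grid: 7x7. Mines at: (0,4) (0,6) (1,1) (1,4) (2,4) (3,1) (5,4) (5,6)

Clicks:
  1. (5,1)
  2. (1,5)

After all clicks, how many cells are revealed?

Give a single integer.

Answer: 13

Derivation:
Click 1 (5,1) count=0: revealed 12 new [(4,0) (4,1) (4,2) (4,3) (5,0) (5,1) (5,2) (5,3) (6,0) (6,1) (6,2) (6,3)] -> total=12
Click 2 (1,5) count=4: revealed 1 new [(1,5)] -> total=13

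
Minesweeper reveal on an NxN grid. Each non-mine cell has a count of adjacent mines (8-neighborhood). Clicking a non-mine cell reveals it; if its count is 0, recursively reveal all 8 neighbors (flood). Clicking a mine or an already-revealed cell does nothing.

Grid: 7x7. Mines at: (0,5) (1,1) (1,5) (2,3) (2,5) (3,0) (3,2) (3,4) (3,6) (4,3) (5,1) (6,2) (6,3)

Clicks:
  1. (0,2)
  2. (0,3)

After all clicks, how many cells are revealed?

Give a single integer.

Answer: 6

Derivation:
Click 1 (0,2) count=1: revealed 1 new [(0,2)] -> total=1
Click 2 (0,3) count=0: revealed 5 new [(0,3) (0,4) (1,2) (1,3) (1,4)] -> total=6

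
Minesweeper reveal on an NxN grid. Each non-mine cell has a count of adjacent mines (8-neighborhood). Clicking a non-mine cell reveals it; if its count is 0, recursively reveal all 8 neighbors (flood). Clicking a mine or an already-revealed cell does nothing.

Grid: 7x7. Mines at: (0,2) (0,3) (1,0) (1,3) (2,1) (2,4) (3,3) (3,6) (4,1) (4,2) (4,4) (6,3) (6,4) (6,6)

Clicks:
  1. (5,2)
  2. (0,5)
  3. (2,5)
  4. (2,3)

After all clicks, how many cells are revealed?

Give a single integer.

Answer: 10

Derivation:
Click 1 (5,2) count=3: revealed 1 new [(5,2)] -> total=1
Click 2 (0,5) count=0: revealed 8 new [(0,4) (0,5) (0,6) (1,4) (1,5) (1,6) (2,5) (2,6)] -> total=9
Click 3 (2,5) count=2: revealed 0 new [(none)] -> total=9
Click 4 (2,3) count=3: revealed 1 new [(2,3)] -> total=10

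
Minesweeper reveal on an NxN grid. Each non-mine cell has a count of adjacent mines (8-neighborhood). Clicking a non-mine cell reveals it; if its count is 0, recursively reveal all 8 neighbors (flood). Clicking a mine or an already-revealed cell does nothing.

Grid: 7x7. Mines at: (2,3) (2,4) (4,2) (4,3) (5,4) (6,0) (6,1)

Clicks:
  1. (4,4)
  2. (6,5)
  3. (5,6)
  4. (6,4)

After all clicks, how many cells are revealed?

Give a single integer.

Answer: 36

Derivation:
Click 1 (4,4) count=2: revealed 1 new [(4,4)] -> total=1
Click 2 (6,5) count=1: revealed 1 new [(6,5)] -> total=2
Click 3 (5,6) count=0: revealed 33 new [(0,0) (0,1) (0,2) (0,3) (0,4) (0,5) (0,6) (1,0) (1,1) (1,2) (1,3) (1,4) (1,5) (1,6) (2,0) (2,1) (2,2) (2,5) (2,6) (3,0) (3,1) (3,2) (3,5) (3,6) (4,0) (4,1) (4,5) (4,6) (5,0) (5,1) (5,5) (5,6) (6,6)] -> total=35
Click 4 (6,4) count=1: revealed 1 new [(6,4)] -> total=36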